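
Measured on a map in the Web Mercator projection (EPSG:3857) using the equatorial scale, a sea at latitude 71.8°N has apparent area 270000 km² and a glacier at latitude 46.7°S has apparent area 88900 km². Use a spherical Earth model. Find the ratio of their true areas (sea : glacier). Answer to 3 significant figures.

0.630

Mercator's areal exaggeration is sec²φ; hence true area = (apparent area) · cos²φ.
True area of sea: 270000 × cos²(71.8°) = 270000 × 0.09755 = 26340 km².
True area of glacier: 88900 × cos²(46.7°) = 88900 × 0.4703 = 41810 km².
Ratio = 26340 / 41810 ≈ 0.630.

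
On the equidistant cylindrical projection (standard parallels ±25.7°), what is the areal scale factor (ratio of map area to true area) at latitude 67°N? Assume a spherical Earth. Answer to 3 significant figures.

2.31

The equidistant cylindrical projection with φ₀ = 25.7° has h = 1 (meridians true) and k = cos φ₀ / cos φ along parallels.
Areal scale = h·k = 1 × cos φ₀ / cos φ; at 67°, h = 1.000, k = 2.306, so h·k = 2.306.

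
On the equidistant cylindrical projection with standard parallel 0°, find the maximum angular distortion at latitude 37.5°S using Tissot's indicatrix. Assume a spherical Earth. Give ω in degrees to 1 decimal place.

13.2°

In the plate carrée (x = Rλ, y = Rφ), meridians are true-scale (h = 1) and parallels are stretched by k = sec φ.
At 37.5°: h = 1.000, k = 1.260; principal scales a = 1.260, b = 1.000.
sin(ω/2) = (a − b)/(a + b) = 0.2605/2.260 = 0.1152, so ω = 2 arcsin(0.1152) ≈ 13.2°.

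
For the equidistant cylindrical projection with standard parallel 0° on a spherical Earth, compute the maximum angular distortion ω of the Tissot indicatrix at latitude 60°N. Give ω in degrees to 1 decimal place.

For the equirectangular projection with φ₀ = 0 (plate carrée), h = 1 along meridians and k = sec φ along parallels.
At 60°: h = 1.000, k = 2.000; principal scales a = 2.000, b = 1.000.
sin(ω/2) = (a − b)/(a + b) = 1.0000/3.000 = 0.3333, so ω = 2 arcsin(0.3333) ≈ 38.9°.

38.9°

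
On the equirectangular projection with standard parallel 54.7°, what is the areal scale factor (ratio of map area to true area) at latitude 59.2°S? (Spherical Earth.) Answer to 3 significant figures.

With standard parallel φ₀ = 54.7°, the equirectangular projection gives x = Rλ cos φ₀, y = Rφ, so h = 1 and k = cos 54.7° / cos φ.
Areal scale = h·k = 1 × cos φ₀ / cos φ; at 59.2°, h = 1.000, k = 1.129, so h·k = 1.129.

1.13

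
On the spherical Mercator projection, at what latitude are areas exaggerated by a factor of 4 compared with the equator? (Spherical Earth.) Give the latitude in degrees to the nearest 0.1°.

60.0°

Mercator areal scale is sec²φ.
sec²φ = 4  ⇒  cos²φ = 0.2500  ⇒  cos φ = 0.5000.
φ = arccos(0.5000) ≈ 60.0°.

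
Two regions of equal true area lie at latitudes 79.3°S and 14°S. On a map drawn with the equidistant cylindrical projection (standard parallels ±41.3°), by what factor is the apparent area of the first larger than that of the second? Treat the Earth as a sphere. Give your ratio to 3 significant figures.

The equidistant cylindrical projection with φ₀ = 41.3° has h = 1 (meridians true) and k = cos φ₀ / cos φ along parallels.
Areal scale at 79.3°: h·k = 1.000 × 4.046 = 4.046.
Areal scale at 14°: h·k = 1.000 × 0.7743 = 0.7743.
Ratio = 4.046/0.7743 ≈ 5.23.

5.23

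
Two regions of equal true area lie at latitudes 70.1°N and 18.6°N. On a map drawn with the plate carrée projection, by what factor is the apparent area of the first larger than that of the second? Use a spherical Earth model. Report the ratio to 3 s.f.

2.78

Plate carrée maps x = Rλ, y = Rφ. The meridian scale is h = 1 and the parallel scale is k = 1/cos φ = sec φ.
Areal scale at 70.1°: h·k = 1.000 × 2.938 = 2.938.
Areal scale at 18.6°: h·k = 1.000 × 1.055 = 1.055.
Ratio = 2.938/1.055 ≈ 2.78.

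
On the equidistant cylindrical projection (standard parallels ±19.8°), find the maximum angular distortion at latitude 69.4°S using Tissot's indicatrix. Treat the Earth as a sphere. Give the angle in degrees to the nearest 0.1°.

With standard parallel φ₀ = 19.8°, the equirectangular projection gives x = Rλ cos φ₀, y = Rφ, so h = 1 and k = cos 19.8° / cos φ.
At 69.4°: h = 1.000, k = 2.674; principal scales a = 2.674, b = 1.000.
sin(ω/2) = (a − b)/(a + b) = 1.674/3.674 = 0.4557, so ω = 2 arcsin(0.4557) ≈ 54.2°.

54.2°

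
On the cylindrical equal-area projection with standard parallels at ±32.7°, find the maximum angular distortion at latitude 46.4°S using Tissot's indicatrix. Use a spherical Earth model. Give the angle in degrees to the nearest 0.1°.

22.7°

Cylindrical equal-area (φ₀ = 32.7°): h = cos φ / cos 32.7° along meridians, k = cos 32.7° / cos φ along parallels; h·k = 1.
At 46.4°: h = 0.8195, k = 1.220; principal scales a = 1.220, b = 0.8195.
sin(ω/2) = (a − b)/(a + b) = 0.4008/2.040 = 0.1965, so ω = 2 arcsin(0.1965) ≈ 22.7°.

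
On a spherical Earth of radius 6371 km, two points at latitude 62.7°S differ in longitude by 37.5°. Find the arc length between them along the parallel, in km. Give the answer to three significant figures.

1910 km

Arc length along a parallel = R cos φ · Δλ (with Δλ in radians).
= 6371 × cos 62.7° × (37.5° × π/180) = 6371 × 0.4586 × 0.6545 ≈ 1910 km.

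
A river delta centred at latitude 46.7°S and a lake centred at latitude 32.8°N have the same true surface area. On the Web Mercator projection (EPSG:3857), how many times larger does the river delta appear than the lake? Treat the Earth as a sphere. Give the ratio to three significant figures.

Mercator is conformal with k = sec φ, so areal scale = k² = sec²φ.
At 46.7°: sec²(46.7°) = 1/0.6858² = 2.126.
At 32.8°: sec²(32.8°) = 1/0.8406² = 1.415.
Ratio = 2.126/1.415 = cos²(32.8°)/cos²(46.7°) ≈ 1.50.

1.50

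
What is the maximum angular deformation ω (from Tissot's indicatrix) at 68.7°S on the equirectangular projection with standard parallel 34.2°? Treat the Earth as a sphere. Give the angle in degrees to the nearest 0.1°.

45.9°

With standard parallel φ₀ = 34.2°, the equirectangular projection gives x = Rλ cos φ₀, y = Rφ, so h = 1 and k = cos 34.2° / cos φ.
At 68.7°: h = 1.000, k = 2.277; principal scales a = 2.277, b = 1.000.
sin(ω/2) = (a − b)/(a + b) = 1.277/3.277 = 0.3897, so ω = 2 arcsin(0.3897) ≈ 45.9°.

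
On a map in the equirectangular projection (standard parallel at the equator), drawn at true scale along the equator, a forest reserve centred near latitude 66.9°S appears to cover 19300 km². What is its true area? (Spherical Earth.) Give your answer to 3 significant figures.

7570 km²

In the plate carrée (x = Rλ, y = Rφ), meridians are true-scale (h = 1) and parallels are stretched by k = sec φ.
Areal scale = h·k = 1 × sec φ; at 66.9°, h = 1.000, k = 2.549, so h·k = 2.549.
True area = apparent / (areal scale) = 19300 / 2.549 ≈ 7570 km².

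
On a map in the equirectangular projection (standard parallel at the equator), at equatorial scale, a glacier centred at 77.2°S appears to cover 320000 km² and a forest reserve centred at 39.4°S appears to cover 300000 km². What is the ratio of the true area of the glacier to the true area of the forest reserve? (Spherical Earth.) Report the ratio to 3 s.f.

0.306

On the plate carrée, areal scale = h·k = 1 × sec φ, so true area = apparent × cos φ.
True area of glacier: 320000 × cos(77.2°) = 320000 × 0.2215 = 70900 km².
True area of forest reserve: 300000 × cos(39.4°) = 300000 × 0.7727 = 231800 km².
Ratio = 70900 / 231800 ≈ 0.306.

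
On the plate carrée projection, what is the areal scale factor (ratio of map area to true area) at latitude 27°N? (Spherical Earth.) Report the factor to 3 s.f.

1.12

Plate carrée maps x = Rλ, y = Rφ. The meridian scale is h = 1 and the parallel scale is k = 1/cos φ = sec φ.
Areal scale = h·k = 1 × sec φ; at 27°, h = 1.000, k = 1.122, so h·k = 1.122.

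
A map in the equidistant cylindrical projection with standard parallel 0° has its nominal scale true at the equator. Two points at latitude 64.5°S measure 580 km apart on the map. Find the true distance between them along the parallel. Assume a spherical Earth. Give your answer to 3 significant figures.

In the plate carrée (x = Rλ, y = Rφ), meridians are true-scale (h = 1) and parallels are stretched by k = sec φ.
Along the parallel at 64.5°, map distances are exaggerated by k = sec 64.5° = 2.323.
True distance = 580 / 2.323 = 580 × cos 64.5° ≈ 250 km.

250 km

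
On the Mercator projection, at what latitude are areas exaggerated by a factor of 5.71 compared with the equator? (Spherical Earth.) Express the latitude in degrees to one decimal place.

65.3°

Mercator areal scale is sec²φ.
sec²φ = 5.71  ⇒  cos²φ = 0.1751  ⇒  cos φ = 0.4185.
φ = arccos(0.4185) ≈ 65.3°.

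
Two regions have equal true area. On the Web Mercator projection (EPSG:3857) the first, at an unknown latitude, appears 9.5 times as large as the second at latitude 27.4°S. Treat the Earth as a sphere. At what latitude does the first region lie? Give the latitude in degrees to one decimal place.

73.3°

For equal true areas on Mercator, apparent areas scale as sec²φ, so the ratio is cos²φ₂ / cos²φ₁.
cos²φ₂ / cos²φ₁ = 9.5  ⇒  cos φ₁ = cos 27.4° / √9.5 = 0.8878/3.082 = 0.2880.
φ₁ = arccos(0.2880) ≈ 73.3°.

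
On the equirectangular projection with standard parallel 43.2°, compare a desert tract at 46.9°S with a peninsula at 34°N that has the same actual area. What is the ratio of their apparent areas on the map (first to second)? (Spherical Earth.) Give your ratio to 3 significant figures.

1.21

The equidistant cylindrical projection with φ₀ = 43.2° has h = 1 (meridians true) and k = cos φ₀ / cos φ along parallels.
Areal scale at 46.9°: h·k = 1.000 × 1.067 = 1.067.
Areal scale at 34°: h·k = 1.000 × 0.8793 = 0.8793.
Ratio = 1.067/0.8793 ≈ 1.21.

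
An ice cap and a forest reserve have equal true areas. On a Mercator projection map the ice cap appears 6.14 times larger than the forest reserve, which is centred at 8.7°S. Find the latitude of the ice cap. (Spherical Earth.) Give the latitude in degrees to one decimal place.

66.5°

On Mercator, (apparent₁)/(apparent₂) = sec²φ₁ / sec²φ₂ when true areas are equal.
cos²φ₂ / cos²φ₁ = 6.14  ⇒  cos φ₁ = cos 8.7° / √6.14 = 0.9885/2.478 = 0.3989.
φ₁ = arccos(0.3989) ≈ 66.5°.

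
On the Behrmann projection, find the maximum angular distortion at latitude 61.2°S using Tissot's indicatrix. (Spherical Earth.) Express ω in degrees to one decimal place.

Behrmann is a cylindrical equal-area projection with standard parallels at ±30°. A cylindrical equal-area projection with standard parallel φ₀ has meridian scale h = cos φ / cos φ₀ and parallel scale k = cos φ₀ / cos φ (so areas are preserved, h·k = 1).
At 61.2°: h = 0.5563, k = 1.798; principal scales a = 1.798, b = 0.5563.
sin(ω/2) = (a − b)/(a + b) = 1.241/2.354 = 0.5274, so ω = 2 arcsin(0.5274) ≈ 63.7°.

63.7°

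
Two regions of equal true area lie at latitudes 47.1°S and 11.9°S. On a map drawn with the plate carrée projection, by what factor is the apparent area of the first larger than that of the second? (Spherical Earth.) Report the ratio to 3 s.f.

1.44

In the plate carrée (x = Rλ, y = Rφ), meridians are true-scale (h = 1) and parallels are stretched by k = sec φ.
Areal scale at 47.1°: h·k = 1.000 × 1.469 = 1.469.
Areal scale at 11.9°: h·k = 1.000 × 1.022 = 1.022.
Ratio = 1.469/1.022 ≈ 1.44.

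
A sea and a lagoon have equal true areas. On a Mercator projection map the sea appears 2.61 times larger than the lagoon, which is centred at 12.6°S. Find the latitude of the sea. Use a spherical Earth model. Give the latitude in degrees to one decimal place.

Mercator areal scale is sec²φ, so apparent-area ratio = sec²φ₁ / sec²φ₂ = cos²φ₂ / cos²φ₁.
cos²φ₂ / cos²φ₁ = 2.61  ⇒  cos φ₁ = cos 12.6° / √2.61 = 0.9759/1.616 = 0.6041.
φ₁ = arccos(0.6041) ≈ 52.8°.

52.8°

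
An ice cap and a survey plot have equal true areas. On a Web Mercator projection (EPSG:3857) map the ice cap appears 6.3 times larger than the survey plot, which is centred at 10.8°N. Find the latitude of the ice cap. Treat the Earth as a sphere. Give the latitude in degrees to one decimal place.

For equal true areas on Mercator, apparent areas scale as sec²φ, so the ratio is cos²φ₂ / cos²φ₁.
cos²φ₂ / cos²φ₁ = 6.3  ⇒  cos φ₁ = cos 10.8° / √6.3 = 0.9823/2.510 = 0.3914.
φ₁ = arccos(0.3914) ≈ 67.0°.

67.0°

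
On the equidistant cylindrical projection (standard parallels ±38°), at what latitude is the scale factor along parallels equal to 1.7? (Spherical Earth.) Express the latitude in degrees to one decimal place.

With standard parallel φ₀ = 38°, the equirectangular projection gives x = Rλ cos φ₀, y = Rφ, so h = 1 and k = cos 38° / cos φ.
k = cos φ₀ / cos φ = 1.7  ⇒  cos φ = cos 38° / 1.7 = 0.4635.
φ = arccos(0.4635) ≈ 62.4°.

62.4°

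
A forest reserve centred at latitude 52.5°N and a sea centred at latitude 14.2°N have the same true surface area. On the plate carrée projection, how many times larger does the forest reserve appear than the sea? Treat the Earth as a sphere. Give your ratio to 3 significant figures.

In the plate carrée (x = Rλ, y = Rφ), meridians are true-scale (h = 1) and parallels are stretched by k = sec φ.
Areal scale at 52.5°: h·k = 1.000 × 1.643 = 1.643.
Areal scale at 14.2°: h·k = 1.000 × 1.032 = 1.032.
Ratio = 1.643/1.032 ≈ 1.59.

1.59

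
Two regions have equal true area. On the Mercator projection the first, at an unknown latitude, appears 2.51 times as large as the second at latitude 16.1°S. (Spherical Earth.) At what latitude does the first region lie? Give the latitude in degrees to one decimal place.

On Mercator, (apparent₁)/(apparent₂) = sec²φ₁ / sec²φ₂ when true areas are equal.
cos²φ₂ / cos²φ₁ = 2.51  ⇒  cos φ₁ = cos 16.1° / √2.51 = 0.9608/1.584 = 0.6064.
φ₁ = arccos(0.6064) ≈ 52.7°.

52.7°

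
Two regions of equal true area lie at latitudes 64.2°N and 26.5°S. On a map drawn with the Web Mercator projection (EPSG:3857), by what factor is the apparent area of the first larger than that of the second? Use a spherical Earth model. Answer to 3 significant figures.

Mercator areal scale is sec²φ.
At 64.2°: sec²(64.2°) = 1/0.4352² = 5.279.
At 26.5°: sec²(26.5°) = 1/0.8949² = 1.249.
Ratio = 5.279/1.249 = cos²(26.5°)/cos²(64.2°) ≈ 4.23.

4.23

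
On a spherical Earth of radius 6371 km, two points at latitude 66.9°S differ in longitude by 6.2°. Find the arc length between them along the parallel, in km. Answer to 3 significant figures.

Arc length along a parallel = R cos φ · Δλ (with Δλ in radians).
= 6371 × cos 66.9° × (6.2° × π/180) = 6371 × 0.3923 × 0.1082 ≈ 270 km.

270 km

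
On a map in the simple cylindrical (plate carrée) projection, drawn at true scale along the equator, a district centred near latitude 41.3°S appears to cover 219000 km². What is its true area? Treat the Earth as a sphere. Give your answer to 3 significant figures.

For the equirectangular projection with φ₀ = 0 (plate carrée), h = 1 along meridians and k = sec φ along parallels.
Areal scale = h·k = 1 × sec φ; at 41.3°, h = 1.000, k = 1.331, so h·k = 1.331.
True area = apparent / (areal scale) = 219000 / 1.331 ≈ 165000 km².

165000 km²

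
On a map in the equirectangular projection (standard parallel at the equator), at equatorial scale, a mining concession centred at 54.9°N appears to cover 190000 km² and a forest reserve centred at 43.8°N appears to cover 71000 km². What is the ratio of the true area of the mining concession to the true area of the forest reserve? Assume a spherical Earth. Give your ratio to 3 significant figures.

2.13

On the plate carrée, areal scale = h·k = 1 × sec φ, so true area = apparent × cos φ.
True area of mining concession: 190000 × cos(54.9°) = 190000 × 0.5750 = 109300 km².
True area of forest reserve: 71000 × cos(43.8°) = 71000 × 0.7218 = 51240 km².
Ratio = 109300 / 51240 ≈ 2.13.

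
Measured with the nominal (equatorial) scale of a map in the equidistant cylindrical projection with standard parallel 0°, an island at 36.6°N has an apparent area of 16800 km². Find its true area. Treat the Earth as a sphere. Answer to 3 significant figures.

13500 km²

For the equirectangular projection with φ₀ = 0 (plate carrée), h = 1 along meridians and k = sec φ along parallels.
Areal scale = h·k = 1 × sec φ; at 36.6°, h = 1.000, k = 1.246, so h·k = 1.246.
True area = apparent / (areal scale) = 16800 / 1.246 ≈ 13500 km².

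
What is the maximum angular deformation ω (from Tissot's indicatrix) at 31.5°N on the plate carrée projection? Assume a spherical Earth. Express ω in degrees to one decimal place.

9.1°

In the plate carrée (x = Rλ, y = Rφ), meridians are true-scale (h = 1) and parallels are stretched by k = sec φ.
At 31.5°: h = 1.000, k = 1.173; principal scales a = 1.173, b = 1.000.
sin(ω/2) = (a − b)/(a + b) = 0.1728/2.173 = 0.07954, so ω = 2 arcsin(0.07954) ≈ 9.1°.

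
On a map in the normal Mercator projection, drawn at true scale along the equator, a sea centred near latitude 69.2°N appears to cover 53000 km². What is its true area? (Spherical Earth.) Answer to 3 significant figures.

6680 km²

For Mercator, h = k = sec φ (a conformal cylindrical projection has a single point scale, 1/cos φ).
Areal scale = k² = sec²φ = 1/cos²(69.2°) = 1/0.3551² = 7.930.
True area = apparent / (areal scale) = 53000 / 7.930 ≈ 6680 km².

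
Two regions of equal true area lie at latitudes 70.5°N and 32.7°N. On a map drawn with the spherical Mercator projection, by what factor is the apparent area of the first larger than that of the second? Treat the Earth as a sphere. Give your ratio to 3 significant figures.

Mercator areal scale is sec²φ.
At 70.5°: sec²(70.5°) = 1/0.3338² = 8.974.
At 32.7°: sec²(32.7°) = 1/0.8415² = 1.412.
Ratio = 8.974/1.412 = cos²(32.7°)/cos²(70.5°) ≈ 6.36.

6.36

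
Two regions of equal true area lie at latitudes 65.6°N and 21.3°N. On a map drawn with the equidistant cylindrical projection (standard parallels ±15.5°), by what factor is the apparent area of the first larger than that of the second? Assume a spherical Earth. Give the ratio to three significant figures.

2.26

The equidistant cylindrical projection with φ₀ = 15.5° has h = 1 (meridians true) and k = cos φ₀ / cos φ along parallels.
Areal scale at 65.6°: h·k = 1.000 × 2.333 = 2.333.
Areal scale at 21.3°: h·k = 1.000 × 1.034 = 1.034.
Ratio = 2.333/1.034 ≈ 2.26.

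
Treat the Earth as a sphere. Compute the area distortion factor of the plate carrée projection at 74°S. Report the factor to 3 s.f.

For the equirectangular projection with φ₀ = 0 (plate carrée), h = 1 along meridians and k = sec φ along parallels.
Areal scale = h·k = 1 × sec φ; at 74°, h = 1.000, k = 3.628, so h·k = 3.628.

3.63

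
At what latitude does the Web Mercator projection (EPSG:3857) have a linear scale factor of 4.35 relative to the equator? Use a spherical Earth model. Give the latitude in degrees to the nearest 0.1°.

Mercator scale is k = sec φ = 1/cos φ.
1/cos φ = 4.35  ⇒  cos φ = 0.2299  ⇒  φ = arccos(0.2299) ≈ 76.7°.

76.7°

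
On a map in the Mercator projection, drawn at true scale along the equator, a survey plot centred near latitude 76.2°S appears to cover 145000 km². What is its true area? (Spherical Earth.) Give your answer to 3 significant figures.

8250 km²

The Mercator projection is conformal; its linear scale factor is the same in every direction and equals sec φ = 1/cos φ.
Areal scale = k² = sec²φ = 1/cos²(76.2°) = 1/0.2385² = 17.58.
True area = apparent / (areal scale) = 145000 / 17.58 ≈ 8250 km².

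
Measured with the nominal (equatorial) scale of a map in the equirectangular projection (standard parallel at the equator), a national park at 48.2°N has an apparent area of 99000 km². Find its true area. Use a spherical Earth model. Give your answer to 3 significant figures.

66000 km²

Plate carrée maps x = Rλ, y = Rφ. The meridian scale is h = 1 and the parallel scale is k = 1/cos φ = sec φ.
Areal scale = h·k = 1 × sec φ; at 48.2°, h = 1.000, k = 1.500, so h·k = 1.500.
True area = apparent / (areal scale) = 99000 / 1.500 ≈ 66000 km².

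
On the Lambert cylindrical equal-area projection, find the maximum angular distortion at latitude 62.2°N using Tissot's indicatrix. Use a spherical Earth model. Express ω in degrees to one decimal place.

The Lambert cylindrical equal-area projection is the cylindrical equal-area projection with its standard parallel at the equator (φ₀ = 0). For cylindrical equal-area with standard parallel φ₀, h = cos φ / cos φ₀ and k = cos φ₀ / cos φ, so h·k = 1.
At 62.2°: h = 0.4664, k = 2.144; principal scales a = 2.144, b = 0.4664.
sin(ω/2) = (a − b)/(a + b) = 1.678/2.611 = 0.6427, so ω = 2 arcsin(0.6427) ≈ 80.0°.

80.0°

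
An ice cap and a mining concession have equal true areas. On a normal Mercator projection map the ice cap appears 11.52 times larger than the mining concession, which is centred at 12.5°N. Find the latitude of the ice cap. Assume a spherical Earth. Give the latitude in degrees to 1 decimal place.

73.3°

Mercator areal scale is sec²φ, so apparent-area ratio = sec²φ₁ / sec²φ₂ = cos²φ₂ / cos²φ₁.
cos²φ₂ / cos²φ₁ = 11.52  ⇒  cos φ₁ = cos 12.5° / √11.52 = 0.9763/3.394 = 0.2876.
φ₁ = arccos(0.2876) ≈ 73.3°.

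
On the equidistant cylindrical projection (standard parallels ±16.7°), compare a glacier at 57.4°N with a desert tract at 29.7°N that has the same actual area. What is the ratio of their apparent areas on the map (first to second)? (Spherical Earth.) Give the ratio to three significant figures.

1.61

The equidistant cylindrical projection with φ₀ = 16.7° has h = 1 (meridians true) and k = cos φ₀ / cos φ along parallels.
Areal scale at 57.4°: h·k = 1.000 × 1.778 = 1.778.
Areal scale at 29.7°: h·k = 1.000 × 1.103 = 1.103.
Ratio = 1.778/1.103 ≈ 1.61.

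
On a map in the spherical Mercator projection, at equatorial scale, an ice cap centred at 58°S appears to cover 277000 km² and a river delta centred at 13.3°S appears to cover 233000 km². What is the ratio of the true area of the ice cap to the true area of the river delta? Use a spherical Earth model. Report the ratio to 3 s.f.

0.352

Since Mercator area scale is 1/cos²φ, the true area equals the apparent area multiplied by cos²φ.
True area of ice cap: 277000 × cos²(58°) = 277000 × 0.2808 = 77790 km².
True area of river delta: 233000 × cos²(13.3°) = 233000 × 0.9471 = 220700 km².
Ratio = 77790 / 220700 ≈ 0.352.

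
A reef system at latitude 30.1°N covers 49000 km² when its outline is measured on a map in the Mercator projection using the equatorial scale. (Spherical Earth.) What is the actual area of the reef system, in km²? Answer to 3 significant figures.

The Mercator projection is conformal; its linear scale factor is the same in every direction and equals sec φ = 1/cos φ.
Areal scale = k² = sec²φ = 1/cos²(30.1°) = 1/0.8652² = 1.336.
True area = apparent / (areal scale) = 49000 / 1.336 ≈ 36700 km².

36700 km²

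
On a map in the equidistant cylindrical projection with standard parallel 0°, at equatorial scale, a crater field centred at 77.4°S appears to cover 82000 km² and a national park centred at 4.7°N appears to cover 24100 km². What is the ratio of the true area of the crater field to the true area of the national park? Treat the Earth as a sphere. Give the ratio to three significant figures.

On the plate carrée, areal scale = h·k = 1 × sec φ, so true area = apparent × cos φ.
True area of crater field: 82000 × cos(77.4°) = 82000 × 0.2181 = 17890 km².
True area of national park: 24100 × cos(4.7°) = 24100 × 0.9966 = 24020 km².
Ratio = 17890 / 24020 ≈ 0.745.

0.745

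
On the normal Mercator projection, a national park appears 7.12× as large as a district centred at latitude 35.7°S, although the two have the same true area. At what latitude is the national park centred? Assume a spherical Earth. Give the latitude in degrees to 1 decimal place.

72.3°

On Mercator, (apparent₁)/(apparent₂) = sec²φ₁ / sec²φ₂ when true areas are equal.
cos²φ₂ / cos²φ₁ = 7.12  ⇒  cos φ₁ = cos 35.7° / √7.12 = 0.8121/2.668 = 0.3043.
φ₁ = arccos(0.3043) ≈ 72.3°.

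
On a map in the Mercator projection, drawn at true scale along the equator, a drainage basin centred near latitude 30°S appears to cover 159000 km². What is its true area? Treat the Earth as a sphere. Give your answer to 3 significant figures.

119000 km²

Mercator is conformal, so the point scale is isotropic: h = k = sec φ = 1/cos φ.
Areal scale = k² = sec²φ = 1/cos²(30°) = 1/0.8660² = 1.333.
True area = apparent / (areal scale) = 159000 / 1.333 ≈ 119000 km².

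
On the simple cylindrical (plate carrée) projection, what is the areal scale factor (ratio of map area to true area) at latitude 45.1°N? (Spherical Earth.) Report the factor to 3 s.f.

1.42

Plate carrée maps x = Rλ, y = Rφ. The meridian scale is h = 1 and the parallel scale is k = 1/cos φ = sec φ.
Areal scale = h·k = 1 × sec φ; at 45.1°, h = 1.000, k = 1.417, so h·k = 1.417.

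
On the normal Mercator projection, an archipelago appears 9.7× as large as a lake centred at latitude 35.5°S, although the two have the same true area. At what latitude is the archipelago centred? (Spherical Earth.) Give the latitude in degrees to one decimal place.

On Mercator, (apparent₁)/(apparent₂) = sec²φ₁ / sec²φ₂ when true areas are equal.
cos²φ₂ / cos²φ₁ = 9.7  ⇒  cos φ₁ = cos 35.5° / √9.7 = 0.8141/3.114 = 0.2614.
φ₁ = arccos(0.2614) ≈ 74.8°.

74.8°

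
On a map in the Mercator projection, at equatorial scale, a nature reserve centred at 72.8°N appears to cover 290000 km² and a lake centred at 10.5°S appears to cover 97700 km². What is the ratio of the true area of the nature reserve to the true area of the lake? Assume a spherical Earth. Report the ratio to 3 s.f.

Since Mercator area scale is 1/cos²φ, the true area equals the apparent area multiplied by cos²φ.
True area of nature reserve: 290000 × cos²(72.8°) = 290000 × 0.08744 = 25360 km².
True area of lake: 97700 × cos²(10.5°) = 97700 × 0.9668 = 94460 km².
Ratio = 25360 / 94460 ≈ 0.268.

0.268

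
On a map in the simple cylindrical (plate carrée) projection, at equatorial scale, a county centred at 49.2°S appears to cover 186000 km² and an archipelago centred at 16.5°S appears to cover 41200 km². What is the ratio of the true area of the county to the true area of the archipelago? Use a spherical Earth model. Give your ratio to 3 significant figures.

3.08

Plate carrée has h = 1 and k = sec φ, giving areal scale sec φ; true area = (apparent area) · cos φ.
True area of county: 186000 × cos(49.2°) = 186000 × 0.6534 = 121500 km².
True area of archipelago: 41200 × cos(16.5°) = 41200 × 0.9588 = 39500 km².
Ratio = 121500 / 39500 ≈ 3.08.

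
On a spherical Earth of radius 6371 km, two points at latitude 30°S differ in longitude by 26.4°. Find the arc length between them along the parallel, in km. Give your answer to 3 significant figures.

Arc length along a parallel = R cos φ · Δλ (with Δλ in radians).
= 6371 × cos 30° × (26.4° × π/180) = 6371 × 0.8660 × 0.4608 ≈ 2540 km.

2540 km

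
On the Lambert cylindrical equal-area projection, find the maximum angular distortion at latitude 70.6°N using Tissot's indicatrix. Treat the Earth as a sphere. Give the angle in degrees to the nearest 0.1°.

The Lambert cylindrical equal-area projection is the cylindrical equal-area projection with its standard parallel at the equator (φ₀ = 0). A cylindrical equal-area projection with standard parallel φ₀ has meridian scale h = cos φ / cos φ₀ and parallel scale k = cos φ₀ / cos φ (so areas are preserved, h·k = 1).
At 70.6°: h = 0.3322, k = 3.011; principal scales a = 3.011, b = 0.3322.
sin(ω/2) = (a − b)/(a + b) = 2.678/3.343 = 0.8013, so ω = 2 arcsin(0.8013) ≈ 106.5°.

106.5°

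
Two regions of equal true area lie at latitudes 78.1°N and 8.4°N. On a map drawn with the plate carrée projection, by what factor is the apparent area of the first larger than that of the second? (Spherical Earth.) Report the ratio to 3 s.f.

In the plate carrée (x = Rλ, y = Rφ), meridians are true-scale (h = 1) and parallels are stretched by k = sec φ.
Areal scale at 78.1°: h·k = 1.000 × 4.850 = 4.850.
Areal scale at 8.4°: h·k = 1.000 × 1.011 = 1.011.
Ratio = 4.850/1.011 ≈ 4.80.

4.80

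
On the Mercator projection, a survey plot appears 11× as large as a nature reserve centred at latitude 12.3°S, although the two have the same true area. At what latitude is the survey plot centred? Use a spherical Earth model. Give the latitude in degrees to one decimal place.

On Mercator, (apparent₁)/(apparent₂) = sec²φ₁ / sec²φ₂ when true areas are equal.
cos²φ₂ / cos²φ₁ = 11  ⇒  cos φ₁ = cos 12.3° / √11 = 0.9770/3.317 = 0.2946.
φ₁ = arccos(0.2946) ≈ 72.9°.

72.9°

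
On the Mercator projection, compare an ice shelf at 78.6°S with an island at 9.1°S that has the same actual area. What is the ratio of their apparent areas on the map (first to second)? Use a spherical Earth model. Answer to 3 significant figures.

On Mercator, area is exaggerated by sec²φ = 1/cos²φ.
At 78.6°: sec²(78.6°) = 1/0.1977² = 25.60.
At 9.1°: sec²(9.1°) = 1/0.9874² = 1.026.
Ratio = 25.60/1.026 = cos²(9.1°)/cos²(78.6°) ≈ 25.0.

25.0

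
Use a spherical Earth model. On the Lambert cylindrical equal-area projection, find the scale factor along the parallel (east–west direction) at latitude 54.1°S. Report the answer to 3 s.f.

The Lambert cylindrical equal-area projection is the cylindrical equal-area projection with its standard parallel at the equator (φ₀ = 0). Cylindrical equal-area (φ₀ = 0°): h = cos φ / cos 0° along meridians, k = cos 0° / cos φ along parallels; h·k = 1.
k = cos 0° / cos 54.1° = 1.000/0.5864 = 1.705.

1.71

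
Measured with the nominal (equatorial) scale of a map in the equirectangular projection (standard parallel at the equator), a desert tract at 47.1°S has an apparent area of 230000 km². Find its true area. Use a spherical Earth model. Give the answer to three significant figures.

In the plate carrée (x = Rλ, y = Rφ), meridians are true-scale (h = 1) and parallels are stretched by k = sec φ.
Areal scale = h·k = 1 × sec φ; at 47.1°, h = 1.000, k = 1.469, so h·k = 1.469.
True area = apparent / (areal scale) = 230000 / 1.469 ≈ 157000 km².

157000 km²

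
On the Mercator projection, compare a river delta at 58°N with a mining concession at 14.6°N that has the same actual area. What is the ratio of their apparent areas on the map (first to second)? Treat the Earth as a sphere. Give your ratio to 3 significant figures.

On Mercator, area is exaggerated by sec²φ = 1/cos²φ.
At 58°: sec²(58°) = 1/0.5299² = 3.561.
At 14.6°: sec²(14.6°) = 1/0.9677² = 1.068.
Ratio = 3.561/1.068 = cos²(14.6°)/cos²(58°) ≈ 3.33.

3.33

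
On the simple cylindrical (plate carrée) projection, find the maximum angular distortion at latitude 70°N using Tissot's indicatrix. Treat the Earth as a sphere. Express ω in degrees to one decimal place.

Plate carrée maps x = Rλ, y = Rφ. The meridian scale is h = 1 and the parallel scale is k = 1/cos φ = sec φ.
At 70°: h = 1.000, k = 2.924; principal scales a = 2.924, b = 1.000.
sin(ω/2) = (a − b)/(a + b) = 1.924/3.924 = 0.4903, so ω = 2 arcsin(0.4903) ≈ 58.7°.

58.7°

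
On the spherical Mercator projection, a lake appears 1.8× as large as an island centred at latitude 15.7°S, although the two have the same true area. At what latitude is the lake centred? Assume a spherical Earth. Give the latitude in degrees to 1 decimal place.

44.1°

Mercator areal scale is sec²φ, so apparent-area ratio = sec²φ₁ / sec²φ₂ = cos²φ₂ / cos²φ₁.
cos²φ₂ / cos²φ₁ = 1.8  ⇒  cos φ₁ = cos 15.7° / √1.8 = 0.9627/1.342 = 0.7175.
φ₁ = arccos(0.7175) ≈ 44.1°.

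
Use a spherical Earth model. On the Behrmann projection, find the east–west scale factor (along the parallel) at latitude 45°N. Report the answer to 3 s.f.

1.22

Behrmann is a cylindrical equal-area projection with standard parallels at ±30°. For cylindrical equal-area with standard parallel φ₀, h = cos φ / cos φ₀ and k = cos φ₀ / cos φ, so h·k = 1.
k = cos 30° / cos 45° = 0.8660/0.7071 = 1.225.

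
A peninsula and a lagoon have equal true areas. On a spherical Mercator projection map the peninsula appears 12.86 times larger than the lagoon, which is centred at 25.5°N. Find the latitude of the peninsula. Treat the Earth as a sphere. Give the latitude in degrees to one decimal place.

For equal true areas on Mercator, apparent areas scale as sec²φ, so the ratio is cos²φ₂ / cos²φ₁.
cos²φ₂ / cos²φ₁ = 12.86  ⇒  cos φ₁ = cos 25.5° / √12.86 = 0.9026/3.586 = 0.2517.
φ₁ = arccos(0.2517) ≈ 75.4°.

75.4°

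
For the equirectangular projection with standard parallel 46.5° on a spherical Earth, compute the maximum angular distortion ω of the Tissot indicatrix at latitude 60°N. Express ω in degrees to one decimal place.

With standard parallel φ₀ = 46.5°, the equirectangular projection gives x = Rλ cos φ₀, y = Rφ, so h = 1 and k = cos 46.5° / cos φ.
At 60°: h = 1.000, k = 1.377; principal scales a = 1.377, b = 1.000.
sin(ω/2) = (a − b)/(a + b) = 0.3767/2.377 = 0.1585, so ω = 2 arcsin(0.1585) ≈ 18.2°.

18.2°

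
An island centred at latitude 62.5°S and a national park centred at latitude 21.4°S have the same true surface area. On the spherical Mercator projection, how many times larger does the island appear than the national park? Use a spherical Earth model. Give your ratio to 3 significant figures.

Mercator areal scale is sec²φ.
At 62.5°: sec²(62.5°) = 1/0.4617² = 4.690.
At 21.4°: sec²(21.4°) = 1/0.9311² = 1.154.
Ratio = 4.690/1.154 = cos²(21.4°)/cos²(62.5°) ≈ 4.07.

4.07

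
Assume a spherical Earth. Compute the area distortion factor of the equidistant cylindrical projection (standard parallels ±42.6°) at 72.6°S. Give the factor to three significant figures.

In the equirectangular projection with standard parallel φ₀ = 42.6° (x = Rλ cos φ₀, y = Rφ), meridians are true-scale (h = 1) and the parallel scale is k = cos φ₀ / cos φ.
Areal scale = h·k = 1 × cos φ₀ / cos φ; at 72.6°, h = 1.000, k = 2.462, so h·k = 2.462.

2.46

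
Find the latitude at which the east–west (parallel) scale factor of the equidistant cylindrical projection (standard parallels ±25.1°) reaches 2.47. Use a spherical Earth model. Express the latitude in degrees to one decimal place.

The equidistant cylindrical projection with φ₀ = 25.1° has h = 1 (meridians true) and k = cos φ₀ / cos φ along parallels.
k = cos φ₀ / cos φ = 2.47  ⇒  cos φ = cos 25.1° / 2.47 = 0.3666.
φ = arccos(0.3666) ≈ 68.5°.

68.5°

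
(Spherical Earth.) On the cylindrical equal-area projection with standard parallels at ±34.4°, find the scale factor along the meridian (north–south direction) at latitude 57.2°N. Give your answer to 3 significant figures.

A cylindrical equal-area projection with standard parallel φ₀ has meridian scale h = cos φ / cos φ₀ and parallel scale k = cos φ₀ / cos φ (so areas are preserved, h·k = 1).
h = cos 57.2° / cos 34.4° = 0.5417/0.8251 = 0.6565.

0.657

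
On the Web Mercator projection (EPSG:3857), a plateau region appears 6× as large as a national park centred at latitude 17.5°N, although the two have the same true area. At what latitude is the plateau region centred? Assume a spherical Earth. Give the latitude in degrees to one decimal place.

67.1°

Mercator areal scale is sec²φ, so apparent-area ratio = sec²φ₁ / sec²φ₂ = cos²φ₂ / cos²φ₁.
cos²φ₂ / cos²φ₁ = 6  ⇒  cos φ₁ = cos 17.5° / √6 = 0.9537/2.449 = 0.3894.
φ₁ = arccos(0.3894) ≈ 67.1°.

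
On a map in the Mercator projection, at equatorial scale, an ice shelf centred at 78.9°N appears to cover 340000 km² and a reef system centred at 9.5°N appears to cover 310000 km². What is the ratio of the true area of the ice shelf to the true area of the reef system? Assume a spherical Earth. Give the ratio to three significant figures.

0.0418

Since Mercator area scale is 1/cos²φ, the true area equals the apparent area multiplied by cos²φ.
True area of ice shelf: 340000 × cos²(78.9°) = 340000 × 0.03706 = 12600 km².
True area of reef system: 310000 × cos²(9.5°) = 310000 × 0.9728 = 301600 km².
Ratio = 12600 / 301600 ≈ 0.0418.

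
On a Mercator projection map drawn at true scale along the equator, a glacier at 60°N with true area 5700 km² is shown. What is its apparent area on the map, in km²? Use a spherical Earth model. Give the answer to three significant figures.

Mercator is conformal, so the point scale is isotropic: h = k = sec φ = 1/cos φ.
Areal scale = k² = sec²φ = 1/cos²(60°) = 1/0.5000² = 4.000.
Apparent area = 5700 × 4.000 ≈ 22800 km².

22800 km²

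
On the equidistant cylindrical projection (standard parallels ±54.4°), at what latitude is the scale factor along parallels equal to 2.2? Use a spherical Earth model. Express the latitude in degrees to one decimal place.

74.7°

With standard parallel φ₀ = 54.4°, the equirectangular projection gives x = Rλ cos φ₀, y = Rφ, so h = 1 and k = cos 54.4° / cos φ.
k = cos φ₀ / cos φ = 2.2  ⇒  cos φ = cos 54.4° / 2.2 = 0.2646.
φ = arccos(0.2646) ≈ 74.7°.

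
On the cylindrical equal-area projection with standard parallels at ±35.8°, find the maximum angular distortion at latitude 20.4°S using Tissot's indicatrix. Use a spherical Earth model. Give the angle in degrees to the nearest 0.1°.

16.5°

For cylindrical equal-area with standard parallel φ₀, h = cos φ / cos φ₀ and k = cos φ₀ / cos φ, so h·k = 1.
At 20.4°: h = 1.156, k = 0.8653; principal scales a = 1.156, b = 0.8653.
sin(ω/2) = (a − b)/(a + b) = 0.2903/2.021 = 0.1436, so ω = 2 arcsin(0.1436) ≈ 16.5°.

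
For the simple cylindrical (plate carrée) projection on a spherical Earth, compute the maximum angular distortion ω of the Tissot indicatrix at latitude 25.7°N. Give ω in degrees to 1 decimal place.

Plate carrée maps x = Rλ, y = Rφ. The meridian scale is h = 1 and the parallel scale is k = 1/cos φ = sec φ.
At 25.7°: h = 1.000, k = 1.110; principal scales a = 1.110, b = 1.000.
sin(ω/2) = (a − b)/(a + b) = 0.1098/2.110 = 0.05204, so ω = 2 arcsin(0.05204) ≈ 6.0°.

6.0°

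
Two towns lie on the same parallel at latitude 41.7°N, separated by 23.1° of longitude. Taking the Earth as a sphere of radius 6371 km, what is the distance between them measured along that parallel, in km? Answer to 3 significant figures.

1920 km

Arc length along a parallel = R cos φ · Δλ (with Δλ in radians).
= 6371 × cos 41.7° × (23.1° × π/180) = 6371 × 0.7466 × 0.4032 ≈ 1920 km.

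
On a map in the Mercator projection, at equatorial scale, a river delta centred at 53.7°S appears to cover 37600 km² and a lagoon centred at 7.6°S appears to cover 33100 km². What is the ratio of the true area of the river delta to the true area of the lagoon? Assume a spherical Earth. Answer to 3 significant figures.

Since Mercator area scale is 1/cos²φ, the true area equals the apparent area multiplied by cos²φ.
True area of river delta: 37600 × cos²(53.7°) = 37600 × 0.3505 = 13180 km².
True area of lagoon: 33100 × cos²(7.6°) = 33100 × 0.9825 = 32520 km².
Ratio = 13180 / 32520 ≈ 0.405.

0.405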